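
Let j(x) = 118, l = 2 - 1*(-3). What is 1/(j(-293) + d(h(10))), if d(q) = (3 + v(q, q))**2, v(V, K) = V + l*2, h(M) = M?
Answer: 1/647 ≈ 0.0015456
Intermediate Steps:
l = 5 (l = 2 + 3 = 5)
v(V, K) = 10 + V (v(V, K) = V + 5*2 = V + 10 = 10 + V)
d(q) = (13 + q)**2 (d(q) = (3 + (10 + q))**2 = (13 + q)**2)
1/(j(-293) + d(h(10))) = 1/(118 + (13 + 10)**2) = 1/(118 + 23**2) = 1/(118 + 529) = 1/647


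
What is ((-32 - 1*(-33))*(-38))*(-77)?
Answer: 2926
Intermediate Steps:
((-32 - 1*(-33))*(-38))*(-77) = ((-32 + 33)*(-38))*(-77) = (1*(-38))*(-77) = -38*(-77) = 2926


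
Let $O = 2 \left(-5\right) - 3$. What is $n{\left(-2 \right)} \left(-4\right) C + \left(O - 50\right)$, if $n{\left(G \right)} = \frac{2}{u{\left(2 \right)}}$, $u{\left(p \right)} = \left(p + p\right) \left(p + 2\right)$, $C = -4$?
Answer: $-61$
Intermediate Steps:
$u{\left(p \right)} = 2 p \left(2 + p\right)$
$n{\left(G \right)} = \frac{1}{8}$ ($n{\left(G \right)} = \frac{2}{2 \cdot 2 \left(2 + 2\right)} = \frac{2}{2 \cdot 2 \cdot 4} = \frac{2}{16} = 2 \cdot \frac{1}{16} = \frac{1}{8}$)
$O = -13$ ($O = -10 - 3 = -13$)
$n{\left(-2 \right)} \left(-4\right) C + \left(O - 50\right) = \frac{1}{8} \left(-4\right) \left(-4\right) - 63 = \left(- \frac{1}{2}\right) \left(-4\right) - 63 = 2 - 63 = -61$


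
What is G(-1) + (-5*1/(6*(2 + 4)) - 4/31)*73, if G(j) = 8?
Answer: -12899/1116 ≈ -11.558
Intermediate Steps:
G(-1) + (-5*1/(6*(2 + 4)) - 4/31)*73 = 8 + (-5*1/(6*(2 + 4)) - 4/31)*73 = 8 + (-5/(6*6) - 4*1/31)*73 = 8 + (-5/36 - 4/31)*73 = 8 - 299/1116*73 = 8 - 21827/1116 = -12899/1116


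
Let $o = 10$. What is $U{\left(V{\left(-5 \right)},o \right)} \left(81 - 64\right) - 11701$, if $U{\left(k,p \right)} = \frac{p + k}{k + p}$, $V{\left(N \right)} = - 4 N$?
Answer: $-11684$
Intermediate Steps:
$U{\left(k,p \right)} = 1$ ($U{\left(k,p \right)} = \frac{k + p}{k + p} = 1$)
$U{\left(V{\left(-5 \right)},o \right)} \left(81 - 64\right) - 11701 = 1 \left(81 - 64\right) - 11701 = 1 \cdot 17 - 11701 = 17 - 11701 = -11684$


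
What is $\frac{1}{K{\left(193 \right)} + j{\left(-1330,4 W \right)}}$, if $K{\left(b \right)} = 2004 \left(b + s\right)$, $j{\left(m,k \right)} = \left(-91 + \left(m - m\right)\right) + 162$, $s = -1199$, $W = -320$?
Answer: $- \frac{1}{2015953} \approx -4.9604 \cdot 10^{-7}$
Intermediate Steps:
$j{\left(m,k \right)} = 71$ ($j{\left(m,k \right)} = \left(-91 + 0\right) + 162 = -91 + 162 = 71$)
$K{\left(b \right)} = -2402796 + 2004 b$ ($K{\left(b \right)} = 2004 \left(b - 1199\right) = 2004 \left(-1199 + b\right) = -2402796 + 2004 b$)
$\frac{1}{K{\left(193 \right)} + j{\left(-1330,4 W \right)}} = \frac{1}{\left(-2402796 + 2004 \cdot 193\right) + 71} = \frac{1}{\left(-2402796 + 386772\right) + 71} = \frac{1}{-2016024 + 71} = \frac{1}{-2015953} = - \frac{1}{2015953}$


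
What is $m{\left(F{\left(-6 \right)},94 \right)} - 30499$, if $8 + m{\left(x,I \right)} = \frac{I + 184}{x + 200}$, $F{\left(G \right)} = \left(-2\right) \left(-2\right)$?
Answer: $- \frac{3111575}{102} \approx -30506.0$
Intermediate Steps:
$F{\left(G \right)} = 4$
$m{\left(x,I \right)} = -8 + \frac{184 + I}{200 + x}$ ($m{\left(x,I \right)} = -8 + \frac{I + 184}{x + 200} = -8 + \frac{184 + I}{200 + x}$)
$m{\left(F{\left(-6 \right)},94 \right)} - 30499 = \frac{-1416 + 94 - 32}{200 + 4} - 30499 = \frac{-1416 + 94 - 32}{204} - 30499 = \frac{1}{204} \left(-1354\right) - 30499 = - \frac{677}{102} - 30499 = - \frac{3111575}{102}$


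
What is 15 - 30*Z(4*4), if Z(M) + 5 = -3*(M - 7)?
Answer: 975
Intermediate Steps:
Z(M) = 16 - 3*M (Z(M) = -5 - 3*(M - 7) = -5 - 3*(-7 + M) = -5 + (21 - 3*M) = 16 - 3*M)
15 - 30*Z(4*4) = 15 - 30*(16 - 12*4) = 15 - 30*(16 - 3*16) = 15 - 30*(16 - 48) = 15 - 30*(-32) = 15 + 960 = 975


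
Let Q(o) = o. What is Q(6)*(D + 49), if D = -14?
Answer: 210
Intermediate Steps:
Q(6)*(D + 49) = 6*(-14 + 49) = 6*35 = 210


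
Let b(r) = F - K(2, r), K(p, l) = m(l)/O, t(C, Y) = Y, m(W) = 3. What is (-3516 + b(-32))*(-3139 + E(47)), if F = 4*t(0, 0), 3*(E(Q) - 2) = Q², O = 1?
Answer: 8447946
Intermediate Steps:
K(p, l) = 3 (K(p, l) = 3/1 = 3*1 = 3)
E(Q) = 2 + Q²/3
F = 0 (F = 4*0 = 0)
b(r) = -3 (b(r) = 0 - 1*3 = 0 - 3 = -3)
(-3516 + b(-32))*(-3139 + E(47)) = (-3516 - 3)*(-3139 + (2 + (⅓)*47²)) = -3519*(-3139 + (2 + (⅓)*2209)) = -3519*(-3139 + (2 + 2209/3)) = -3519*(-3139 + 2215/3) = -3519*(-7202/3) = 8447946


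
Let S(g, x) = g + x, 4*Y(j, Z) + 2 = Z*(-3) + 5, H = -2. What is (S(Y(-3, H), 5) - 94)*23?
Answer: -7981/4 ≈ -1995.3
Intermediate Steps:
Y(j, Z) = 3/4 - 3*Z/4 (Y(j, Z) = -1/2 + (Z*(-3) + 5)/4 = -1/2 + (-3*Z + 5)/4 = -1/2 + (5 - 3*Z)/4 = -1/2 + (5/4 - 3*Z/4) = 3/4 - 3*Z/4)
(S(Y(-3, H), 5) - 94)*23 = (((3/4 - 3/4*(-2)) + 5) - 94)*23 = (((3/4 + 3/2) + 5) - 94)*23 = ((9/4 + 5) - 94)*23 = (29/4 - 94)*23 = -347/4*23 = -7981/4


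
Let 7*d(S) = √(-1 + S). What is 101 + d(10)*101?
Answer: 1010/7 ≈ 144.29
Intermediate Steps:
d(S) = √(-1 + S)/7
101 + d(10)*101 = 101 + (√(-1 + 10)/7)*101 = 101 + (√9/7)*101 = 101 + ((⅐)*3)*101 = 101 + (3/7)*101 = 101 + 303/7 = 1010/7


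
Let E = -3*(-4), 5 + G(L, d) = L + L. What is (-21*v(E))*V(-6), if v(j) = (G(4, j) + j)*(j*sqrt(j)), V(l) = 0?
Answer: 0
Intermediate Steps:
G(L, d) = -5 + 2*L (G(L, d) = -5 + (L + L) = -5 + 2*L)
E = 12
v(j) = j**(3/2)*(3 + j) (v(j) = ((-5 + 2*4) + j)*(j*sqrt(j)) = ((-5 + 8) + j)*j**(3/2) = (3 + j)*j**(3/2) = j**(3/2)*(3 + j))
(-21*v(E))*V(-6) = -21*12**(3/2)*(3 + 12)*0 = -21*24*sqrt(3)*15*0 = -7560*sqrt(3)*0 = 0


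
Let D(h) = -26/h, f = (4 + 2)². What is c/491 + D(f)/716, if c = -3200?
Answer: -41247983/6328008 ≈ -6.5183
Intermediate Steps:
f = 36 (f = 6² = 36)
c/491 + D(f)/716 = -3200/491 - 26/36/716 = -3200*1/491 - 26*1/36*(1/716) = -3200/491 - 13/18*1/716 = -3200/491 - 13/12888 = -41247983/6328008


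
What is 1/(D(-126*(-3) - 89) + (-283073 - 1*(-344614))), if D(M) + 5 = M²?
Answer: 1/145057 ≈ 6.8938e-6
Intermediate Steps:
D(M) = -5 + M²
1/(D(-126*(-3) - 89) + (-283073 - 1*(-344614))) = 1/((-5 + (-126*(-3) - 89)²) + (-283073 - 1*(-344614))) = 1/((-5 + (378 - 89)²) + (-283073 + 344614)) = 1/((-5 + 289²) + 61541) = 1/((-5 + 83521) + 61541) = 1/(83516 + 61541) = 1/145057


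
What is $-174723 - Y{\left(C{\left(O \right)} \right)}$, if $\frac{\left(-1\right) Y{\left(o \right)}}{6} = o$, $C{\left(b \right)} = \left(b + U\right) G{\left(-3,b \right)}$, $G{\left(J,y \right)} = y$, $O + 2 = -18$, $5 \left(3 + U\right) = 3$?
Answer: $-172035$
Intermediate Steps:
$U = - \frac{12}{5}$ ($U = -3 + \frac{1}{5} \cdot 3 = -3 + \frac{3}{5} = - \frac{12}{5} \approx -2.4$)
$O = -20$ ($O = -2 - 18 = -20$)
$C{\left(b \right)} = b \left(- \frac{12}{5} + b\right)$ ($C{\left(b \right)} = \left(b - \frac{12}{5}\right) b = \left(- \frac{12}{5} + b\right) b = b \left(- \frac{12}{5} + b\right)$)
$Y{\left(o \right)} = - 6 o$
$-174723 - Y{\left(C{\left(O \right)} \right)} = -174723 - - 6 \cdot \frac{1}{5} \left(-20\right) \left(-12 + 5 \left(-20\right)\right) = -174723 - - 6 \cdot \frac{1}{5} \left(-20\right) \left(-12 - 100\right) = -174723 - - 6 \cdot \frac{1}{5} \left(-20\right) \left(-112\right) = -174723 - \left(-6\right) 448 = -174723 - -2688 = -174723 + 2688 = -172035$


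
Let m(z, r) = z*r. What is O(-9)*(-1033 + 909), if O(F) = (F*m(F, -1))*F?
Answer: -90396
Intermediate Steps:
m(z, r) = r*z
O(F) = -F³ (O(F) = (F*(-F))*F = (-F²)*F = -F³)
O(-9)*(-1033 + 909) = (-1*(-9)³)*(-1033 + 909) = -1*(-729)*(-124) = 729*(-124) = -90396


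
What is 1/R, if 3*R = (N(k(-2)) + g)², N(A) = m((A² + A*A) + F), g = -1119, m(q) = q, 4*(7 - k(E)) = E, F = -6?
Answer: 4/1366875 ≈ 2.9264e-6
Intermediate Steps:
k(E) = 7 - E/4
N(A) = -6 + 2*A² (N(A) = (A² + A*A) - 6 = (A² + A²) - 6 = 2*A² - 6 = -6 + 2*A²)
R = 1366875/4 (R = ((-6 + 2*(7 - ¼*(-2))²) - 1119)²/3 = ((-6 + 2*(7 + ½)²) - 1119)²/3 = ((-6 + 2*(15/2)²) - 1119)²/3 = ((-6 + 2*(225/4)) - 1119)²/3 = ((-6 + 225/2) - 1119)²/3 = (213/2 - 1119)²/3 = (-2025/2)²/3 = (⅓)*(4100625/4) = 1366875/4 ≈ 3.4172e+5)
1/R = 1/(1366875/4) = 4/1366875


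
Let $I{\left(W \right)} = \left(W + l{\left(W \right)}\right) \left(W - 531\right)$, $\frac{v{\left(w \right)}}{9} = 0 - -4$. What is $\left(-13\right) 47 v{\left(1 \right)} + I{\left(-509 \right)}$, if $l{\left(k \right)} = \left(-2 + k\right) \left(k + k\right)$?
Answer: $-540498556$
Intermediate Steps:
$v{\left(w \right)} = 36$ ($v{\left(w \right)} = 9 \left(0 - -4\right) = 9 \left(0 + 4\right) = 9 \cdot 4 = 36$)
$l{\left(k \right)} = 2 k \left(-2 + k\right)$ ($l{\left(k \right)} = \left(-2 + k\right) 2 k = 2 k \left(-2 + k\right)$)
$I{\left(W \right)} = \left(-531 + W\right) \left(W + 2 W \left(-2 + W\right)\right)$ ($I{\left(W \right)} = \left(W + 2 W \left(-2 + W\right)\right) \left(W - 531\right) = \left(W + 2 W \left(-2 + W\right)\right) \left(-531 + W\right) = \left(-531 + W\right) \left(W + 2 W \left(-2 + W\right)\right)$)
$\left(-13\right) 47 v{\left(1 \right)} + I{\left(-509 \right)} = \left(-13\right) 47 \cdot 36 - 509 \left(1593 - -542085 + 2 \left(-509\right)^{2}\right) = \left(-611\right) 36 - 509 \left(1593 + 542085 + 2 \cdot 259081\right) = -21996 - 509 \left(1593 + 542085 + 518162\right) = -21996 - 540476560 = -540498556$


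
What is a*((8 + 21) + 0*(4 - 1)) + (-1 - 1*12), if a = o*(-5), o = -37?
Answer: 5352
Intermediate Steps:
a = 185 (a = -37*(-5) = 185)
a*((8 + 21) + 0*(4 - 1)) + (-1 - 1*12) = 185*((8 + 21) + 0*(4 - 1)) + (-1 - 1*12) = 185*(29 + 0*3) + (-1 - 12) = 185*(29 + 0) - 13 = 185*29 - 13 = 5365 - 13 = 5352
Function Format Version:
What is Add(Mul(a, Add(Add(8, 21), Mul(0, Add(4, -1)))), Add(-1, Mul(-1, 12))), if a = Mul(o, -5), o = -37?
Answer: 5352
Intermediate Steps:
a = 185 (a = Mul(-37, -5) = 185)
Add(Mul(a, Add(Add(8, 21), Mul(0, Add(4, -1)))), Add(-1, Mul(-1, 12))) = Add(Mul(185, Add(Add(8, 21), Mul(0, Add(4, -1)))), Add(-1, Mul(-1, 12))) = Add(Mul(185, Add(29, Mul(0, 3))), Add(-1, -12)) = Add(Mul(185, Add(29, 0)), -13) = Add(Mul(185, 29), -13) = Add(5365, -13) = 5352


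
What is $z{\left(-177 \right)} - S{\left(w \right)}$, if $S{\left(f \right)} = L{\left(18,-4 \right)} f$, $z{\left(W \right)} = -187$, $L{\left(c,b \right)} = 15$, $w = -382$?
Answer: $5543$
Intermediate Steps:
$S{\left(f \right)} = 15 f$
$z{\left(-177 \right)} - S{\left(w \right)} = -187 - 15 \left(-382\right) = -187 - -5730 = -187 + 5730 = 5543$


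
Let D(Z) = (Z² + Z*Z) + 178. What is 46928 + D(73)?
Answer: 57764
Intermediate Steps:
D(Z) = 178 + 2*Z² (D(Z) = (Z² + Z²) + 178 = 2*Z² + 178 = 178 + 2*Z²)
46928 + D(73) = 46928 + (178 + 2*73²) = 46928 + (178 + 2*5329) = 46928 + (178 + 10658) = 46928 + 10836 = 57764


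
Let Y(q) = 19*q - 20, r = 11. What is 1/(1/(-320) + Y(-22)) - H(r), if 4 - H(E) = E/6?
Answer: -1824013/840966 ≈ -2.1689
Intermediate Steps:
Y(q) = -20 + 19*q
H(E) = 4 - E/6
1/(1/(-320) + Y(-22)) - H(r) = 1/(1/(-320) + (-20 + 19*(-22))) - (4 - ⅙*11) = 1/(-1/320 + (-20 - 418)) - (4 - 11/6) = 1/(-1/320 - 438) - 1*13/6 = 1/(-140161/320) - 13/6 = -320/140161 - 13/6 = -1824013/840966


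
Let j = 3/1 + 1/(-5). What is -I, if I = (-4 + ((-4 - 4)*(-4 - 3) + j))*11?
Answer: -3014/5 ≈ -602.80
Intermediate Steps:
j = 14/5 (j = 3*1 + 1*(-1/5) = 3 - 1/5 = 14/5 ≈ 2.8000)
I = 3014/5 (I = (-4 + ((-4 - 4)*(-4 - 3) + 14/5))*11 = (-4 + (-8*(-7) + 14/5))*11 = (-4 + (56 + 14/5))*11 = (-4 + 294/5)*11 = (274/5)*11 = 3014/5 ≈ 602.80)
-I = -1*3014/5 = -3014/5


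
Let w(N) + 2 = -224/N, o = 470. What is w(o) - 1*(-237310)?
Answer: 55767268/235 ≈ 2.3731e+5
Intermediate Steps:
w(N) = -2 - 224/N
w(o) - 1*(-237310) = (-2 - 224/470) - 1*(-237310) = (-2 - 224*1/470) + 237310 = (-2 - 112/235) + 237310 = -582/235 + 237310 = 55767268/235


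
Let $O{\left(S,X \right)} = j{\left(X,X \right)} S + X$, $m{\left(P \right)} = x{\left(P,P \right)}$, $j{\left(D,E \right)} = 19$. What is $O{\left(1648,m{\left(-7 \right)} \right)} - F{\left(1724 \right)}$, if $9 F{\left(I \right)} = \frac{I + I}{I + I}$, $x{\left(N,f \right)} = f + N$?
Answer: $\frac{281681}{9} \approx 31298.0$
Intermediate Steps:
$x{\left(N,f \right)} = N + f$
$m{\left(P \right)} = 2 P$ ($m{\left(P \right)} = P + P = 2 P$)
$O{\left(S,X \right)} = X + 19 S$ ($O{\left(S,X \right)} = 19 S + X = X + 19 S$)
$F{\left(I \right)} = \frac{1}{9}$ ($F{\left(I \right)} = \frac{\left(I + I\right) \frac{1}{I + I}}{9} = \frac{2 I \frac{1}{2 I}}{9} = \frac{1}{9} \cdot 1 = \frac{1}{9}$)
$O{\left(1648,m{\left(-7 \right)} \right)} - F{\left(1724 \right)} = \left(2 \left(-7\right) + 19 \cdot 1648\right) - \frac{1}{9} = \left(-14 + 31312\right) - \frac{1}{9} = 31298 - \frac{1}{9} = \frac{281681}{9}$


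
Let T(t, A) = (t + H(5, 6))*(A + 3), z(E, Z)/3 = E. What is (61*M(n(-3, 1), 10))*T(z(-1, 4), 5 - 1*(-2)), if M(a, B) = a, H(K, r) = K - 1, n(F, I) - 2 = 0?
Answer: 1220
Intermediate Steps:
n(F, I) = 2 (n(F, I) = 2 + 0 = 2)
H(K, r) = -1 + K
z(E, Z) = 3*E
T(t, A) = (3 + A)*(4 + t) (T(t, A) = (t + (-1 + 5))*(A + 3) = (t + 4)*(3 + A) = (4 + t)*(3 + A) = (3 + A)*(4 + t))
(61*M(n(-3, 1), 10))*T(z(-1, 4), 5 - 1*(-2)) = (61*2)*(12 + 3*(3*(-1)) + 4*(5 - 1*(-2)) + (5 - 1*(-2))*(3*(-1))) = 122*(12 + 3*(-3) + 4*(5 + 2) + (5 + 2)*(-3)) = 122*(12 - 9 + 4*7 + 7*(-3)) = 122*(12 - 9 + 28 - 21) = 122*10 = 1220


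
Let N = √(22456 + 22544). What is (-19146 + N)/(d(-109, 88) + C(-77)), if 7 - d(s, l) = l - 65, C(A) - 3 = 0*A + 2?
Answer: 19146/11 - 150*√2/11 ≈ 1721.3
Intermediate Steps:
C(A) = 5 (C(A) = 3 + (0*A + 2) = 3 + (0 + 2) = 3 + 2 = 5)
d(s, l) = 72 - l (d(s, l) = 7 - (l - 65) = 7 - (-65 + l) = 7 + (65 - l) = 72 - l)
N = 150*√2 (N = √45000 = 150*√2 ≈ 212.13)
(-19146 + N)/(d(-109, 88) + C(-77)) = (-19146 + 150*√2)/((72 - 1*88) + 5) = (-19146 + 150*√2)/((72 - 88) + 5) = (-19146 + 150*√2)/(-16 + 5) = (-19146 + 150*√2)/(-11) = (-19146 + 150*√2)*(-1/11) = 19146/11 - 150*√2/11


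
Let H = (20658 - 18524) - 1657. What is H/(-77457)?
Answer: -159/25819 ≈ -0.0061583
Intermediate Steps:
H = 477 (H = 2134 - 1657 = 477)
H/(-77457) = 477/(-77457) = 477*(-1/77457) = -159/25819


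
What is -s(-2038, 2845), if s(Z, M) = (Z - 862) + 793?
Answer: 2107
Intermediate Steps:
s(Z, M) = -69 + Z (s(Z, M) = (-862 + Z) + 793 = -69 + Z)
-s(-2038, 2845) = -(-69 - 2038) = -1*(-2107) = 2107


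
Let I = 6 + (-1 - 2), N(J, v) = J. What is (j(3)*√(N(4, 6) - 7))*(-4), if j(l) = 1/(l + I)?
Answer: -2*I*√3/3 ≈ -1.1547*I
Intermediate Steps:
I = 3 (I = 6 - 3 = 3)
j(l) = 1/(3 + l) (j(l) = 1/(l + 3) = 1/(3 + l))
(j(3)*√(N(4, 6) - 7))*(-4) = (√(4 - 7)/(3 + 3))*(-4) = (√(-3)/6)*(-4) = ((I*√3)/6)*(-4) = (I*√3/6)*(-4) = -2*I*√3/3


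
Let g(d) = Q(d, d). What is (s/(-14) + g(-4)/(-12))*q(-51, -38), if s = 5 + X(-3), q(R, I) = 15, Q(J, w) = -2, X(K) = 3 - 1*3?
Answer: -20/7 ≈ -2.8571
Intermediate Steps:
X(K) = 0 (X(K) = 3 - 3 = 0)
g(d) = -2
s = 5 (s = 5 + 0 = 5)
(s/(-14) + g(-4)/(-12))*q(-51, -38) = (5/(-14) - 2/(-12))*15 = (5*(-1/14) - 2*(-1/12))*15 = (-5/14 + ⅙)*15 = -4/21*15 = -20/7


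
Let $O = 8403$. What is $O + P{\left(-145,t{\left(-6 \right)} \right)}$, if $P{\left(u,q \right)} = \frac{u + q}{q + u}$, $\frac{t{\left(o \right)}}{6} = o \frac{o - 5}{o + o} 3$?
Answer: $8404$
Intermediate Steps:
$t{\left(o \right)} = -45 + 9 o$ ($t{\left(o \right)} = 6 o \frac{o - 5}{o + o} 3 = 6 o \frac{-5 + o}{2 o} 3 = 6 \left(- \frac{5}{2} + \frac{o}{2}\right) 3 = 6 \left(- \frac{15}{2} + \frac{3 o}{2}\right) = -45 + 9 o$)
$P{\left(u,q \right)} = 1$ ($P{\left(u,q \right)} = \frac{q + u}{q + u} = 1$)
$O + P{\left(-145,t{\left(-6 \right)} \right)} = 8403 + 1 = 8404$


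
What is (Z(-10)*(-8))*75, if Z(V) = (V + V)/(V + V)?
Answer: -600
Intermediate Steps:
Z(V) = 1 (Z(V) = (2*V)/((2*V)) = (2*V)*(1/(2*V)) = 1)
(Z(-10)*(-8))*75 = (1*(-8))*75 = -8*75 = -600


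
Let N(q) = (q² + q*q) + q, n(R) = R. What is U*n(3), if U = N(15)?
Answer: 1395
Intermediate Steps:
N(q) = q + 2*q² (N(q) = (q² + q²) + q = 2*q² + q = q + 2*q²)
U = 465 (U = 15*(1 + 2*15) = 15*(1 + 30) = 15*31 = 465)
U*n(3) = 465*3 = 1395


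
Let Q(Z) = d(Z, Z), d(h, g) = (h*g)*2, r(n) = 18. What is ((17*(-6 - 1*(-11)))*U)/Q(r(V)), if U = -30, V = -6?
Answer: -425/108 ≈ -3.9352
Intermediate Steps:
d(h, g) = 2*g*h (d(h, g) = (g*h)*2 = 2*g*h)
Q(Z) = 2*Z**2 (Q(Z) = 2*Z*Z = 2*Z**2)
((17*(-6 - 1*(-11)))*U)/Q(r(V)) = ((17*(-6 - 1*(-11)))*(-30))/((2*18**2)) = ((17*(-6 + 11))*(-30))/((2*324)) = ((17*5)*(-30))/648 = (85*(-30))*(1/648) = -2550*1/648 = -425/108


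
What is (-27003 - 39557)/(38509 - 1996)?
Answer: -66560/36513 ≈ -1.8229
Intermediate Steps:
(-27003 - 39557)/(38509 - 1996) = -66560/36513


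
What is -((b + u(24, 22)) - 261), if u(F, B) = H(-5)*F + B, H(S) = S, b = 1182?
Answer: -823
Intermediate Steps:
u(F, B) = B - 5*F (u(F, B) = -5*F + B = B - 5*F)
-((b + u(24, 22)) - 261) = -((1182 + (22 - 5*24)) - 261) = -((1182 + (22 - 120)) - 261) = -((1182 - 98) - 261) = -(1084 - 261) = -1*823 = -823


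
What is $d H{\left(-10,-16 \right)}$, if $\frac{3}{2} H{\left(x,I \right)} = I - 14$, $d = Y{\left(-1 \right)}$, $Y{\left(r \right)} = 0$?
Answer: $0$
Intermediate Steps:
$d = 0$
$H{\left(x,I \right)} = - \frac{28}{3} + \frac{2 I}{3}$ ($H{\left(x,I \right)} = \frac{2 \left(I - 14\right)}{3} = \frac{2 \left(-14 + I\right)}{3} = - \frac{28}{3} + \frac{2 I}{3}$)
$d H{\left(-10,-16 \right)} = 0 \left(- \frac{28}{3} + \frac{2}{3} \left(-16\right)\right) = 0 \left(- \frac{28}{3} - \frac{32}{3}\right) = 0 \left(-20\right) = 0$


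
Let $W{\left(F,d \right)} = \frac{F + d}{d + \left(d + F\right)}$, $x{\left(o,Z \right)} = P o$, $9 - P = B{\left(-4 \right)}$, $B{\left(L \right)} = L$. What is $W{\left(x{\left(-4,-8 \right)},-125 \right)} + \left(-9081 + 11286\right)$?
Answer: $\frac{666087}{302} \approx 2205.6$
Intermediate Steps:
$P = 13$ ($P = 9 - -4 = 9 + 4 = 13$)
$x{\left(o,Z \right)} = 13 o$
$W{\left(F,d \right)} = \frac{F + d}{F + 2 d}$ ($W{\left(F,d \right)} = \frac{F + d}{d + \left(F + d\right)} = \frac{F + d}{F + 2 d}$)
$W{\left(x{\left(-4,-8 \right)},-125 \right)} + \left(-9081 + 11286\right) = \frac{13 \left(-4\right) - 125}{13 \left(-4\right) + 2 \left(-125\right)} + \left(-9081 + 11286\right) = \frac{-52 - 125}{-52 - 250} + 2205 = \frac{1}{-302} \left(-177\right) + 2205 = \left(- \frac{1}{302}\right) \left(-177\right) + 2205 = \frac{177}{302} + 2205 = \frac{666087}{302}$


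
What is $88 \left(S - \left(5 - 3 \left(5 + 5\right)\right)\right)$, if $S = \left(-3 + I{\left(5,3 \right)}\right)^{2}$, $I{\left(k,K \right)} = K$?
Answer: $2200$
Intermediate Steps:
$S = 0$ ($S = \left(-3 + 3\right)^{2} = 0^{2} = 0$)
$88 \left(S - \left(5 - 3 \left(5 + 5\right)\right)\right) = 88 \left(0 - \left(5 - 3 \left(5 + 5\right)\right)\right) = 88 \left(0 + \left(-5 + 3 \cdot 10\right)\right) = 88 \left(0 + \left(-5 + 30\right)\right) = 88 \left(0 + 25\right) = 88 \cdot 25 = 2200$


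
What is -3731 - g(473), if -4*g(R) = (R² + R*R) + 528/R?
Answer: 9299505/86 ≈ 1.0813e+5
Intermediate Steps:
g(R) = -132/R - R²/2 (g(R) = -((R² + R*R) + 528/R)/4 = -((R² + R²) + 528/R)/4 = -(2*R² + 528/R)/4 = -132/R - R²/2)
-3731 - g(473) = -3731 - (-264 - 1*473³)/(2*473) = -3731 - (-264 - 1*105823817)/(2*473) = -3731 - (-264 - 105823817)/(2*473) = -3731 - (-105824081)/(2*473) = -3731 - 1*(-9620371/86) = -3731 + 9620371/86 = 9299505/86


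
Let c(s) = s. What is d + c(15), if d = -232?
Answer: -217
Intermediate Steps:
d + c(15) = -232 + 15 = -217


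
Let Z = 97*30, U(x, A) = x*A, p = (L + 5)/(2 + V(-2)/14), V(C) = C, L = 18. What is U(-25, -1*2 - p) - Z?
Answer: -33155/13 ≈ -2550.4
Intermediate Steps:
p = 161/13 (p = (18 + 5)/(2 - 2/14) = 23/(2 - 2*1/14) = 23/(2 - 1/7) = 23/(13/7) = 23*(7/13) = 161/13 ≈ 12.385)
U(x, A) = A*x
Z = 2910
U(-25, -1*2 - p) - Z = (-1*2 - 1*161/13)*(-25) - 1*2910 = (-2 - 161/13)*(-25) - 2910 = -187/13*(-25) - 2910 = 4675/13 - 2910 = -33155/13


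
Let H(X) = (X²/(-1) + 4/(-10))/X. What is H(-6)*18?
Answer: 546/5 ≈ 109.20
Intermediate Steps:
H(X) = (-⅖ - X²)/X (H(X) = (X²*(-1) + 4*(-⅒))/X = (-X² - ⅖)/X = (-⅖ - X²)/X)
H(-6)*18 = (-1*(-6) - ⅖/(-6))*18 = (6 - ⅖*(-⅙))*18 = (6 + 1/15)*18 = (91/15)*18 = 546/5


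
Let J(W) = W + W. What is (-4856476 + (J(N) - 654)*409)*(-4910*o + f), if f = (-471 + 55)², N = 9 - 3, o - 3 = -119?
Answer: -3801491405264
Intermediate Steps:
o = -116 (o = 3 - 119 = -116)
N = 6
J(W) = 2*W
f = 173056 (f = (-416)² = 173056)
(-4856476 + (J(N) - 654)*409)*(-4910*o + f) = (-4856476 + (2*6 - 654)*409)*(-4910*(-116) + 173056) = (-4856476 + (12 - 654)*409)*(569560 + 173056) = (-4856476 - 642*409)*742616 = (-4856476 - 262578)*742616 = -5119054*742616 = -3801491405264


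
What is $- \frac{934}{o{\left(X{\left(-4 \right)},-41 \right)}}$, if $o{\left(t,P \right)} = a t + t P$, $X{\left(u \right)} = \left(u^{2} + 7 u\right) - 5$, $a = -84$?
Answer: $- \frac{934}{2125} \approx -0.43953$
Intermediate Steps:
$X{\left(u \right)} = -5 + u^{2} + 7 u$
$o{\left(t,P \right)} = - 84 t + P t$ ($o{\left(t,P \right)} = - 84 t + t P = - 84 t + P t$)
$- \frac{934}{o{\left(X{\left(-4 \right)},-41 \right)}} = - \frac{934}{\left(-5 + \left(-4\right)^{2} + 7 \left(-4\right)\right) \left(-84 - 41\right)} = - \frac{934}{\left(-5 + 16 - 28\right) \left(-125\right)} = - \frac{934}{\left(-17\right) \left(-125\right)} = - \frac{934}{2125}$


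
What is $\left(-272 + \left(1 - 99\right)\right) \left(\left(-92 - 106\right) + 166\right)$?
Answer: $11840$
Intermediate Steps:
$\left(-272 + \left(1 - 99\right)\right) \left(\left(-92 - 106\right) + 166\right) = \left(-272 + \left(1 - 99\right)\right) \left(-198 + 166\right) = \left(-272 - 98\right) \left(-32\right) = \left(-370\right) \left(-32\right) = 11840$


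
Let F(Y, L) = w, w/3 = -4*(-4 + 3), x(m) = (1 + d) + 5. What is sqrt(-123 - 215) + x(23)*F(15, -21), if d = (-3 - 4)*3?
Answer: -180 + 13*I*sqrt(2) ≈ -180.0 + 18.385*I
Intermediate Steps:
d = -21 (d = -7*3 = -21)
x(m) = -15 (x(m) = (1 - 21) + 5 = -20 + 5 = -15)
w = 12 (w = 3*(-4*(-4 + 3)) = 3*(-4*(-1)) = 3*4 = 12)
F(Y, L) = 12
sqrt(-123 - 215) + x(23)*F(15, -21) = sqrt(-123 - 215) - 15*12 = sqrt(-338) - 180 = 13*I*sqrt(2) - 180 = -180 + 13*I*sqrt(2)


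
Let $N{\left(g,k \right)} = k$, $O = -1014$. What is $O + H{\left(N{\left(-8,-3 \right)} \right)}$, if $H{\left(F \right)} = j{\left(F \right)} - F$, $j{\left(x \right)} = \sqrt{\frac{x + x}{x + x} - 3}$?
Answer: $-1011 + i \sqrt{2} \approx -1011.0 + 1.4142 i$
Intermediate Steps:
$j{\left(x \right)} = i \sqrt{2}$ ($j{\left(x \right)} = \sqrt{\frac{2 x}{2 x} - 3} = \sqrt{2 x \frac{1}{2 x} - 3} = \sqrt{1 - 3} = \sqrt{-2} = i \sqrt{2}$)
$H{\left(F \right)} = - F + i \sqrt{2}$ ($H{\left(F \right)} = i \sqrt{2} - F = - F + i \sqrt{2}$)
$O + H{\left(N{\left(-8,-3 \right)} \right)} = -1014 + \left(\left(-1\right) \left(-3\right) + i \sqrt{2}\right) = -1014 + \left(3 + i \sqrt{2}\right) = -1011 + i \sqrt{2}$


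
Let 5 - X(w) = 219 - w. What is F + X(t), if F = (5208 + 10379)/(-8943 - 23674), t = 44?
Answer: -427729/2509 ≈ -170.48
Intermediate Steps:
X(w) = -214 + w (X(w) = 5 - (219 - w) = 5 + (-219 + w) = -214 + w)
F = -1199/2509 (F = 15587/(-32617) = 15587*(-1/32617) = -1199/2509 ≈ -0.47788)
F + X(t) = -1199/2509 + (-214 + 44) = -1199/2509 - 170 = -427729/2509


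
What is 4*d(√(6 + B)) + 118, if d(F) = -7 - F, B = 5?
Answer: 90 - 4*√11 ≈ 76.734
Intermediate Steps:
4*d(√(6 + B)) + 118 = 4*(-7 - √(6 + 5)) + 118 = 4*(-7 - √11) + 118 = (-28 - 4*√11) + 118 = 90 - 4*√11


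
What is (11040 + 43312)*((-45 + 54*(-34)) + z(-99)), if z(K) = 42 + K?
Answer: -105334176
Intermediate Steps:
(11040 + 43312)*((-45 + 54*(-34)) + z(-99)) = (11040 + 43312)*((-45 + 54*(-34)) + (42 - 99)) = 54352*((-45 - 1836) - 57) = 54352*(-1881 - 57) = 54352*(-1938) = -105334176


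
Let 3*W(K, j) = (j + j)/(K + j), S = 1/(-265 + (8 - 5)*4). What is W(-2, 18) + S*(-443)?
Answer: 2531/1012 ≈ 2.5010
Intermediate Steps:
S = -1/253 (S = 1/(-265 + 3*4) = 1/(-265 + 12) = 1/(-253) = -1/253 ≈ -0.0039526)
W(K, j) = 2*j/(3*(K + j)) (W(K, j) = ((j + j)/(K + j))/3 = ((2*j)/(K + j))/3 = (2*j/(K + j))/3 = 2*j/(3*(K + j)))
W(-2, 18) + S*(-443) = (2/3)*18/(-2 + 18) - 1/253*(-443) = (2/3)*18/16 + 443/253 = (2/3)*18*(1/16) + 443/253 = 3/4 + 443/253 = 2531/1012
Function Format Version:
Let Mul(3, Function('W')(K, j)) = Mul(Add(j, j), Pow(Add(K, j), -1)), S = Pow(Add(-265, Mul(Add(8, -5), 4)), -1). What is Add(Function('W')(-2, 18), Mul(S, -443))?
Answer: Rational(2531, 1012) ≈ 2.5010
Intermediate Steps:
S = Rational(-1, 253) (S = Pow(Add(-265, Mul(3, 4)), -1) = Pow(Add(-265, 12), -1) = Pow(-253, -1) = Rational(-1, 253) ≈ -0.0039526)
Function('W')(K, j) = Mul(Rational(2, 3), j, Pow(Add(K, j), -1)) (Function('W')(K, j) = Mul(Rational(1, 3), Mul(Add(j, j), Pow(Add(K, j), -1))) = Mul(Rational(1, 3), Mul(Mul(2, j), Pow(Add(K, j), -1))) = Mul(Rational(1, 3), Mul(2, j, Pow(Add(K, j), -1))) = Mul(Rational(2, 3), j, Pow(Add(K, j), -1)))
Add(Function('W')(-2, 18), Mul(S, -443)) = Add(Mul(Rational(2, 3), 18, Pow(Add(-2, 18), -1)), Mul(Rational(-1, 253), -443)) = Add(Mul(Rational(2, 3), 18, Pow(16, -1)), Rational(443, 253)) = Add(Mul(Rational(2, 3), 18, Rational(1, 16)), Rational(443, 253)) = Add(Rational(3, 4), Rational(443, 253)) = Rational(2531, 1012)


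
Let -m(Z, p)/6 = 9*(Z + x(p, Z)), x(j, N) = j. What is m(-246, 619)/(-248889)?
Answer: 6714/82963 ≈ 0.080928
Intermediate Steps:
m(Z, p) = -54*Z - 54*p (m(Z, p) = -54*(Z + p) = -6*(9*Z + 9*p) = -54*Z - 54*p)
m(-246, 619)/(-248889) = (-54*(-246) - 54*619)/(-248889) = (13284 - 33426)*(-1/248889) = -20142*(-1/248889) = 6714/82963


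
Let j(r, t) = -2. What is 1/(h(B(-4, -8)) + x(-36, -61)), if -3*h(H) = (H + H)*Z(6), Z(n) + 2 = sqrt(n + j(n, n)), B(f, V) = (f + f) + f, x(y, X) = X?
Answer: -1/61 ≈ -0.016393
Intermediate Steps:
B(f, V) = 3*f (B(f, V) = 2*f + f = 3*f)
Z(n) = -2 + sqrt(-2 + n) (Z(n) = -2 + sqrt(n - 2) = -2 + sqrt(-2 + n))
h(H) = 0 (h(H) = -(H + H)*(-2 + sqrt(-2 + 6))/3 = -2*H*(-2 + sqrt(4))/3 = -2*H*(-2 + 2)/3 = -2*H*0/3 = -1/3*0 = 0)
1/(h(B(-4, -8)) + x(-36, -61)) = 1/(0 - 61) = 1/(-61) = -1/61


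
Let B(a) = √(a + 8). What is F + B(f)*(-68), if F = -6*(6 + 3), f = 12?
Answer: -54 - 136*√5 ≈ -358.11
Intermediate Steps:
B(a) = √(8 + a)
F = -54 (F = -6*9 = -54)
F + B(f)*(-68) = -54 + √(8 + 12)*(-68) = -54 + √20*(-68) = -54 + (2*√5)*(-68) = -54 - 136*√5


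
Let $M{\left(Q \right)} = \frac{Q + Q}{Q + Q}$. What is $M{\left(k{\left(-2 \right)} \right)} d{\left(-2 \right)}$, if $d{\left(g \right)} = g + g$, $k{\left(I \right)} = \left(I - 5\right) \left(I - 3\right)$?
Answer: $-4$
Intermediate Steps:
$k{\left(I \right)} = \left(-5 + I\right) \left(-3 + I\right)$
$M{\left(Q \right)} = 1$ ($M{\left(Q \right)} = \frac{2 Q}{2 Q} = 2 Q \frac{1}{2 Q} = 1$)
$d{\left(g \right)} = 2 g$
$M{\left(k{\left(-2 \right)} \right)} d{\left(-2 \right)} = 1 \cdot 2 \left(-2\right) = 1 \left(-4\right) = -4$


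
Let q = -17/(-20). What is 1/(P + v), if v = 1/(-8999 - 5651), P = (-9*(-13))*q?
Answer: 29300/2913883 ≈ 0.010055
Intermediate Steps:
q = 17/20 (q = -17*(-1/20) = 17/20 ≈ 0.85000)
P = 1989/20 (P = -9*(-13)*(17/20) = 117*(17/20) = 1989/20 ≈ 99.450)
v = -1/14650 (v = 1/(-14650) = -1/14650 ≈ -6.8259e-5)
1/(P + v) = 1/(1989/20 - 1/14650) = 1/(2913883/29300) = 29300/2913883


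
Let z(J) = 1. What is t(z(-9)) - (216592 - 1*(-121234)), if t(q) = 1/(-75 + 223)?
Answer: -49998247/148 ≈ -3.3783e+5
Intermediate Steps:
t(q) = 1/148
t(z(-9)) - (216592 - 1*(-121234)) = 1/148 - (216592 - 1*(-121234)) = 1/148 - (216592 + 121234) = 1/148 - 1*337826 = 1/148 - 337826 = -49998247/148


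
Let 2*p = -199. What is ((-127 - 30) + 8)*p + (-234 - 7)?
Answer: 29169/2 ≈ 14585.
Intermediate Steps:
p = -199/2 (p = (1/2)*(-199) = -199/2 ≈ -99.500)
((-127 - 30) + 8)*p + (-234 - 7) = ((-127 - 30) + 8)*(-199/2) + (-234 - 7) = (-157 + 8)*(-199/2) - 241 = -149*(-199/2) - 241 = 29651/2 - 241 = 29169/2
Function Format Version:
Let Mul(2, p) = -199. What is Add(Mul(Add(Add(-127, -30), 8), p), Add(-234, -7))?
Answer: Rational(29169, 2) ≈ 14585.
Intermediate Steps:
p = Rational(-199, 2) (p = Mul(Rational(1, 2), -199) = Rational(-199, 2) ≈ -99.500)
Add(Mul(Add(Add(-127, -30), 8), p), Add(-234, -7)) = Add(Mul(Add(Add(-127, -30), 8), Rational(-199, 2)), Add(-234, -7)) = Add(Mul(Add(-157, 8), Rational(-199, 2)), -241) = Add(Mul(-149, Rational(-199, 2)), -241) = Add(Rational(29651, 2), -241) = Rational(29169, 2)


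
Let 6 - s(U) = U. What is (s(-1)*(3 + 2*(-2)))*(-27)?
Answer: 189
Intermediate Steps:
s(U) = 6 - U
(s(-1)*(3 + 2*(-2)))*(-27) = ((6 - 1*(-1))*(3 + 2*(-2)))*(-27) = ((6 + 1)*(3 - 4))*(-27) = (7*(-1))*(-27) = -7*(-27) = 189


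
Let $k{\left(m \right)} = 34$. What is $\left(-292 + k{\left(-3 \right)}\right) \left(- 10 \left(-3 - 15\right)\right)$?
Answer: $-46440$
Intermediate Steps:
$\left(-292 + k{\left(-3 \right)}\right) \left(- 10 \left(-3 - 15\right)\right) = \left(-292 + 34\right) \left(- 10 \left(-3 - 15\right)\right) = - 258 \left(\left(-10\right) \left(-18\right)\right) = \left(-258\right) 180 = -46440$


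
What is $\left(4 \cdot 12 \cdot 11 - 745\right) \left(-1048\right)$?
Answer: $227416$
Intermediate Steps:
$\left(4 \cdot 12 \cdot 11 - 745\right) \left(-1048\right) = \left(48 \cdot 11 - 745\right) \left(-1048\right) = \left(528 - 745\right) \left(-1048\right) = \left(-217\right) \left(-1048\right) = 227416$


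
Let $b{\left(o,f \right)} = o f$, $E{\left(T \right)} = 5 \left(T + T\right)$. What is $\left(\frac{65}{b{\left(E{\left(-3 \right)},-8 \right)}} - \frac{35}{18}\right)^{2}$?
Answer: $\frac{58081}{20736} \approx 2.801$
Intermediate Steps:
$E{\left(T \right)} = 10 T$ ($E{\left(T \right)} = 5 \cdot 2 T = 10 T$)
$b{\left(o,f \right)} = f o$
$\left(\frac{65}{b{\left(E{\left(-3 \right)},-8 \right)}} - \frac{35}{18}\right)^{2} = \left(\frac{65}{\left(-8\right) 10 \left(-3\right)} - \frac{35}{18}\right)^{2} = \left(\frac{65}{\left(-8\right) \left(-30\right)} - \frac{35}{18}\right)^{2} = \left(\frac{65}{240} - \frac{35}{18}\right)^{2} = \left(65 \cdot \frac{1}{240} - \frac{35}{18}\right)^{2} = \left(\frac{13}{48} - \frac{35}{18}\right)^{2} = \left(- \frac{241}{144}\right)^{2} = \frac{58081}{20736}$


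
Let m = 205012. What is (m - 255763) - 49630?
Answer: -100381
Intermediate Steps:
(m - 255763) - 49630 = (205012 - 255763) - 49630 = -50751 - 49630 = -100381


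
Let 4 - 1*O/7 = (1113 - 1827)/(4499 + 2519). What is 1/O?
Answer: 3509/100751 ≈ 0.034828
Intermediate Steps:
O = 100751/3509 (O = 28 - 7*(1113 - 1827)/(4499 + 2519) = 28 - (-4998)/7018 = 28 - 7*(-357/3509) = 28 + 2499/3509 = 100751/3509 ≈ 28.712)
1/O = 1/(100751/3509) = 3509/100751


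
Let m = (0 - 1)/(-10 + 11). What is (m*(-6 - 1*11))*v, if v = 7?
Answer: 119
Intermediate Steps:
m = -1 (m = -1/1 = -1*1 = -1)
(m*(-6 - 1*11))*v = -(-6 - 1*11)*7 = -(-6 - 11)*7 = -1*(-17)*7 = 17*7 = 119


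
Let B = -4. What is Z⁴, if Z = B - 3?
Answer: 2401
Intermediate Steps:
Z = -7 (Z = -4 - 3 = -7)
Z⁴ = (-7)⁴ = 2401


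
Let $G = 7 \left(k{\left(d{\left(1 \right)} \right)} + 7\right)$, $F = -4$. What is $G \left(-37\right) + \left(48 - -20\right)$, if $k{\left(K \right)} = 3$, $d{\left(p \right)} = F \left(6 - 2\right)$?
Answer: $-2522$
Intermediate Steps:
$d{\left(p \right)} = -16$ ($d{\left(p \right)} = - 4 \left(6 - 2\right) = \left(-4\right) 4 = -16$)
$G = 70$ ($G = 7 \left(3 + 7\right) = 7 \cdot 10 = 70$)
$G \left(-37\right) + \left(48 - -20\right) = 70 \left(-37\right) + \left(48 - -20\right) = -2590 + \left(48 + 20\right) = -2590 + 68 = -2522$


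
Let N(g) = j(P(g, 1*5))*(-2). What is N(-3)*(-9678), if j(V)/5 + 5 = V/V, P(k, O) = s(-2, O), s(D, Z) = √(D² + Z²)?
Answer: -387120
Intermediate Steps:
P(k, O) = √(4 + O²) (P(k, O) = √((-2)² + O²) = √(4 + O²))
j(V) = -20 (j(V) = -25 + 5*(V/V) = -25 + 5*1 = -25 + 5 = -20)
N(g) = 40 (N(g) = -20*(-2) = 40)
N(-3)*(-9678) = 40*(-9678) = -387120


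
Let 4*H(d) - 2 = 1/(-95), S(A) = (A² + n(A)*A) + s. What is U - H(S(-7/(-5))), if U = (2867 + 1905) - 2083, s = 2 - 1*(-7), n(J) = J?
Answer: 1021631/380 ≈ 2688.5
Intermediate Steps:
s = 9 (s = 2 + 7 = 9)
S(A) = 9 + 2*A² (S(A) = (A² + A*A) + 9 = (A² + A²) + 9 = 2*A² + 9 = 9 + 2*A²)
H(d) = 189/380 (H(d) = ½ + (¼)/(-95) = ½ + (¼)*(-1/95) = ½ - 1/380 = 189/380)
U = 2689 (U = 4772 - 2083 = 2689)
U - H(S(-7/(-5))) = 2689 - 1*189/380 = 2689 - 189/380 = 1021631/380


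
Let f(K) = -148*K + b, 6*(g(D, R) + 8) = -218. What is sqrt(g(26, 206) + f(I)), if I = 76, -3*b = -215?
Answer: I*sqrt(100986)/3 ≈ 105.93*I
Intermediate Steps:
b = 215/3 (b = -1/3*(-215) = 215/3 ≈ 71.667)
g(D, R) = -133/3 (g(D, R) = -8 + (1/6)*(-218) = -8 - 109/3 = -133/3)
f(K) = 215/3 - 148*K (f(K) = -148*K + 215/3 = 215/3 - 148*K)
sqrt(g(26, 206) + f(I)) = sqrt(-133/3 + (215/3 - 148*76)) = sqrt(-133/3 + (215/3 - 11248)) = sqrt(-133/3 - 33529/3) = sqrt(-33662/3) = I*sqrt(100986)/3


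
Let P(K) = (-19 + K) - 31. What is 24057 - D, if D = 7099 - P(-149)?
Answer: 16759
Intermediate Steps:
P(K) = -50 + K
D = 7298 (D = 7099 - (-50 - 149) = 7099 - 1*(-199) = 7099 + 199 = 7298)
24057 - D = 24057 - 1*7298 = 24057 - 7298 = 16759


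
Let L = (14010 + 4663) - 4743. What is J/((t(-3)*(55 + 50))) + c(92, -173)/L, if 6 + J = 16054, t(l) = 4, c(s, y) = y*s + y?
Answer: 1548509/41790 ≈ 37.055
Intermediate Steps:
c(s, y) = y + s*y (c(s, y) = s*y + y = y + s*y)
J = 16048 (J = -6 + 16054 = 16048)
L = 13930 (L = 18673 - 4743 = 13930)
J/((t(-3)*(55 + 50))) + c(92, -173)/L = 16048/((4*(55 + 50))) - 173*(1 + 92)/13930 = 16048/((4*105)) - 173*93*(1/13930) = 16048/420 - 16089*1/13930 = 16048*(1/420) - 16089/13930 = 4012/105 - 16089/13930 = 1548509/41790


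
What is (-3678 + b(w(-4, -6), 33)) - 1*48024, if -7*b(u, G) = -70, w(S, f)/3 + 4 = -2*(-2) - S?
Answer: -51692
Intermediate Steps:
w(S, f) = -3*S (w(S, f) = -12 + 3*(-2*(-2) - S) = -12 + 3*(4 - S) = -12 + (12 - 3*S) = -3*S)
b(u, G) = 10 (b(u, G) = -⅐*(-70) = 10)
(-3678 + b(w(-4, -6), 33)) - 1*48024 = (-3678 + 10) - 1*48024 = -3668 - 48024 = -51692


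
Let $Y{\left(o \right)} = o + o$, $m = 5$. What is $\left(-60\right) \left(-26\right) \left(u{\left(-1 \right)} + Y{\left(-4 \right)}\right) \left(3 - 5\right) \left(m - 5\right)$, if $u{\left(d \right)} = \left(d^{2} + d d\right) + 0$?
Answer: $0$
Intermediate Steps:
$u{\left(d \right)} = 2 d^{2}$ ($u{\left(d \right)} = \left(d^{2} + d^{2}\right) + 0 = 2 d^{2} + 0 = 2 d^{2}$)
$Y{\left(o \right)} = 2 o$
$\left(-60\right) \left(-26\right) \left(u{\left(-1 \right)} + Y{\left(-4 \right)}\right) \left(3 - 5\right) \left(m - 5\right) = \left(-60\right) \left(-26\right) \left(2 \left(-1\right)^{2} + 2 \left(-4\right)\right) \left(3 - 5\right) \left(5 - 5\right) = 1560 \left(2 \cdot 1 - 8\right) \left(\left(-2\right) 0\right) = 1560 \left(2 - 8\right) 0 = 1560 \left(\left(-6\right) 0\right) = 1560 \cdot 0 = 0$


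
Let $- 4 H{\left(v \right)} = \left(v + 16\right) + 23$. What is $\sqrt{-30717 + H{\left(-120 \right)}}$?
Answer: $\frac{3 i \sqrt{13643}}{2} \approx 175.2 i$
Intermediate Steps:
$H{\left(v \right)} = - \frac{39}{4} - \frac{v}{4}$ ($H{\left(v \right)} = - \frac{\left(v + 16\right) + 23}{4} = - \frac{\left(16 + v\right) + 23}{4} = - \frac{39 + v}{4} = - \frac{39}{4} - \frac{v}{4}$)
$\sqrt{-30717 + H{\left(-120 \right)}} = \sqrt{-30717 - - \frac{81}{4}} = \sqrt{-30717 + \left(- \frac{39}{4} + 30\right)} = \sqrt{-30717 + \frac{81}{4}} = \sqrt{- \frac{122787}{4}} = \frac{3 i \sqrt{13643}}{2}$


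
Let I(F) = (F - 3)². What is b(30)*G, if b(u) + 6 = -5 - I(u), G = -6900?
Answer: 5106000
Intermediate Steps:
I(F) = (-3 + F)²
b(u) = -11 - (-3 + u)² (b(u) = -6 + (-5 - (-3 + u)²) = -11 - (-3 + u)²)
b(30)*G = (-11 - (-3 + 30)²)*(-6900) = (-11 - 1*27²)*(-6900) = (-11 - 1*729)*(-6900) = (-11 - 729)*(-6900) = -740*(-6900) = 5106000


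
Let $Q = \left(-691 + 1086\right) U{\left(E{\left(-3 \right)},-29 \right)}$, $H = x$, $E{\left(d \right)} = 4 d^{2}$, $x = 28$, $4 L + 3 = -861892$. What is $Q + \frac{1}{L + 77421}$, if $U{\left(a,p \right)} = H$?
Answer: $\frac{6107453656}{552211} \approx 11060.0$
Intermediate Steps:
$L = - \frac{861895}{4}$ ($L = - \frac{3}{4} + \frac{1}{4} \left(-861892\right) = - \frac{3}{4} - 215473 = - \frac{861895}{4} \approx -2.1547 \cdot 10^{5}$)
$H = 28$
$U{\left(a,p \right)} = 28$
$Q = 11060$ ($Q = \left(-691 + 1086\right) 28 = 395 \cdot 28 = 11060$)
$Q + \frac{1}{L + 77421} = 11060 + \frac{1}{- \frac{861895}{4} + 77421} = 11060 + \frac{1}{- \frac{552211}{4}} = 11060 - \frac{4}{552211} = \frac{6107453656}{552211}$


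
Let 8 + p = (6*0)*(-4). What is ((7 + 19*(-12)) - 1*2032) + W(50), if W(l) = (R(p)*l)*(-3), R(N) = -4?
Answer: -1653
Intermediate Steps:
p = -8 (p = -8 + (6*0)*(-4) = -8 + 0*(-4) = -8 + 0 = -8)
W(l) = 12*l (W(l) = -4*l*(-3) = 12*l)
((7 + 19*(-12)) - 1*2032) + W(50) = ((7 + 19*(-12)) - 1*2032) + 12*50 = ((7 - 228) - 2032) + 600 = (-221 - 2032) + 600 = -2253 + 600 = -1653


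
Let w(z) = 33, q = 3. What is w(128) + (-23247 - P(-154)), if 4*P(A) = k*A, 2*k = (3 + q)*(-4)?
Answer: -23676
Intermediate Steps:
k = -12 (k = ((3 + 3)*(-4))/2 = (6*(-4))/2 = (½)*(-24) = -12)
P(A) = -3*A (P(A) = (-12*A)/4 = -3*A)
w(128) + (-23247 - P(-154)) = 33 + (-23247 - (-3)*(-154)) = 33 + (-23247 - 1*462) = 33 + (-23247 - 462) = 33 - 23709 = -23676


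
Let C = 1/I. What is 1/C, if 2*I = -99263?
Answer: -99263/2 ≈ -49632.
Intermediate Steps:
I = -99263/2 (I = (½)*(-99263) = -99263/2 ≈ -49632.)
C = -2/99263 (C = 1/(-99263/2) = -2/99263 ≈ -2.0148e-5)
1/C = 1/(-2/99263) = -99263/2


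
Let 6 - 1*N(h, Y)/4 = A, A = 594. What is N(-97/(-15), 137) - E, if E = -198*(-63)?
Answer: -14826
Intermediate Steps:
N(h, Y) = -2352 (N(h, Y) = 24 - 4*594 = 24 - 2376 = -2352)
E = 12474
N(-97/(-15), 137) - E = -2352 - 1*12474 = -2352 - 12474 = -14826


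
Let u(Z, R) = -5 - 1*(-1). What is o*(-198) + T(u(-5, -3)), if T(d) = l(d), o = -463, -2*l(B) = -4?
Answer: 91676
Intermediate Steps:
u(Z, R) = -4 (u(Z, R) = -5 + 1 = -4)
l(B) = 2 (l(B) = -½*(-4) = 2)
T(d) = 2
o*(-198) + T(u(-5, -3)) = -463*(-198) + 2 = 91674 + 2 = 91676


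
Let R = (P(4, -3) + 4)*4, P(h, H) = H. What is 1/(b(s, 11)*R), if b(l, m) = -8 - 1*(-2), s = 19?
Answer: -1/24 ≈ -0.041667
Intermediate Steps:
b(l, m) = -6 (b(l, m) = -8 + 2 = -6)
R = 4 (R = (-3 + 4)*4 = 1*4 = 4)
1/(b(s, 11)*R) = 1/(-6*4) = 1/(-24) = -1/24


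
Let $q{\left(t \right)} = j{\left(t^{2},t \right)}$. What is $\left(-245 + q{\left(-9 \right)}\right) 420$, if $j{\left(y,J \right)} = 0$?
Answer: $-102900$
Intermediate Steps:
$q{\left(t \right)} = 0$
$\left(-245 + q{\left(-9 \right)}\right) 420 = \left(-245 + 0\right) 420 = \left(-245\right) 420 = -102900$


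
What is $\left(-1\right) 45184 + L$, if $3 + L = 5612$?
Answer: $-39575$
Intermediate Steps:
$L = 5609$ ($L = -3 + 5612 = 5609$)
$\left(-1\right) 45184 + L = \left(-1\right) 45184 + 5609 = -45184 + 5609 = -39575$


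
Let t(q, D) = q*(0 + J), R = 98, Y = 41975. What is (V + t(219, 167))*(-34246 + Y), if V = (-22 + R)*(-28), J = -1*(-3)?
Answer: -11369359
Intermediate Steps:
J = 3
V = -2128 (V = (-22 + 98)*(-28) = 76*(-28) = -2128)
t(q, D) = 3*q (t(q, D) = q*(0 + 3) = q*3 = 3*q)
(V + t(219, 167))*(-34246 + Y) = (-2128 + 3*219)*(-34246 + 41975) = (-2128 + 657)*7729 = -1471*7729 = -11369359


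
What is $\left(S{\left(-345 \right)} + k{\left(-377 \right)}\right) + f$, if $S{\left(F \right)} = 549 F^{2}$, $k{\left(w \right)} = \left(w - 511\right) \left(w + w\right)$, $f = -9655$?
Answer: $66004622$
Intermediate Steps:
$k{\left(w \right)} = 2 w \left(-511 + w\right)$ ($k{\left(w \right)} = \left(-511 + w\right) 2 w = 2 w \left(-511 + w\right)$)
$\left(S{\left(-345 \right)} + k{\left(-377 \right)}\right) + f = \left(549 \left(-345\right)^{2} + 2 \left(-377\right) \left(-511 - 377\right)\right) - 9655 = \left(549 \cdot 119025 + 2 \left(-377\right) \left(-888\right)\right) - 9655 = \left(65344725 + 669552\right) - 9655 = 66014277 - 9655 = 66004622$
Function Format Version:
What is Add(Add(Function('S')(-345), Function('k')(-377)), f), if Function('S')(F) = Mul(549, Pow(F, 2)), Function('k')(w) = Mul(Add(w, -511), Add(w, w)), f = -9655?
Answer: 66004622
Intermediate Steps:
Function('k')(w) = Mul(2, w, Add(-511, w)) (Function('k')(w) = Mul(Add(-511, w), Mul(2, w)) = Mul(2, w, Add(-511, w)))
Add(Add(Function('S')(-345), Function('k')(-377)), f) = Add(Add(Mul(549, Pow(-345, 2)), Mul(2, -377, Add(-511, -377))), -9655) = Add(Add(Mul(549, 119025), Mul(2, -377, -888)), -9655) = Add(Add(65344725, 669552), -9655) = Add(66014277, -9655) = 66004622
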